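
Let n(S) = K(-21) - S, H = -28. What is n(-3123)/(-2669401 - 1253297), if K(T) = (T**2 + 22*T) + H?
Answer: -1537/1961349 ≈ -0.00078364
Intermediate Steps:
K(T) = -28 + T**2 + 22*T (K(T) = (T**2 + 22*T) - 28 = -28 + T**2 + 22*T)
n(S) = -49 - S (n(S) = (-28 + (-21)**2 + 22*(-21)) - S = (-28 + 441 - 462) - S = -49 - S)
n(-3123)/(-2669401 - 1253297) = (-49 - 1*(-3123))/(-2669401 - 1253297) = (-49 + 3123)/(-3922698) = 3074*(-1/3922698) = -1537/1961349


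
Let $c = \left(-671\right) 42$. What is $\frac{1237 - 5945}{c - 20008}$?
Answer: $\frac{2354}{24095} \approx 0.097697$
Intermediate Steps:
$c = -28182$
$\frac{1237 - 5945}{c - 20008} = \frac{1237 - 5945}{-28182 - 20008} = - \frac{4708}{-48190} = \left(-4708\right) \left(- \frac{1}{48190}\right) = \frac{2354}{24095}$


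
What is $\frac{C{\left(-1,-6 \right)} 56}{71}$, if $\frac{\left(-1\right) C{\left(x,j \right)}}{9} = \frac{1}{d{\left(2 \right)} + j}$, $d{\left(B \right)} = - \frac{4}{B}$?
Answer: $\frac{63}{71} \approx 0.88732$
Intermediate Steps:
$C{\left(x,j \right)} = - \frac{9}{-2 + j}$ ($C{\left(x,j \right)} = - \frac{9}{- \frac{4}{2} + j} = - \frac{9}{\left(-4\right) \frac{1}{2} + j} = - \frac{9}{-2 + j}$)
$\frac{C{\left(-1,-6 \right)} 56}{71} = \frac{- \frac{9}{-2 - 6} \cdot 56}{71} = - \frac{9}{-8} \cdot 56 \cdot \frac{1}{71} = \left(-9\right) \left(- \frac{1}{8}\right) 56 \cdot \frac{1}{71} = \frac{9}{8} \cdot 56 \cdot \frac{1}{71} = 63 \cdot \frac{1}{71} = \frac{63}{71}$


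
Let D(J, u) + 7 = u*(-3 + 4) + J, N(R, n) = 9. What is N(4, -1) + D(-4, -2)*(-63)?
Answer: 828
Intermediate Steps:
D(J, u) = -7 + J + u (D(J, u) = -7 + (u*(-3 + 4) + J) = -7 + (u*1 + J) = -7 + (u + J) = -7 + (J + u) = -7 + J + u)
N(4, -1) + D(-4, -2)*(-63) = 9 + (-7 - 4 - 2)*(-63) = 9 - 13*(-63) = 9 + 819 = 828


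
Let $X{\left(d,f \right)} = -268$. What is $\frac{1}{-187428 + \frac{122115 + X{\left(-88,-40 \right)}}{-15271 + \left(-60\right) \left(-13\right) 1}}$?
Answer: $- \frac{14491}{2716140995} \approx -5.3351 \cdot 10^{-6}$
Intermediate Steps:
$\frac{1}{-187428 + \frac{122115 + X{\left(-88,-40 \right)}}{-15271 + \left(-60\right) \left(-13\right) 1}} = \frac{1}{-187428 + \frac{122115 - 268}{-15271 + \left(-60\right) \left(-13\right) 1}} = \frac{1}{-187428 + \frac{121847}{-15271 + 780 \cdot 1}} = \frac{1}{-187428 + \frac{121847}{-15271 + 780}} = \frac{1}{-187428 + \frac{121847}{-14491}} = \frac{1}{-187428 + 121847 \left(- \frac{1}{14491}\right)} = \frac{1}{-187428 - \frac{121847}{14491}} = \frac{1}{- \frac{2716140995}{14491}} = - \frac{14491}{2716140995}$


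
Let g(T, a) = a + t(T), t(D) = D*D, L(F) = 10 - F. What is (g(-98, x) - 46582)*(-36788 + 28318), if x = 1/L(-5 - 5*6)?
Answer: 2818831246/9 ≈ 3.1320e+8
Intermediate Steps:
t(D) = D²
x = 1/45 (x = 1/(10 - (-5 - 5*6)) = 1/(10 - (-5 - 30)) = 1/(10 - 1*(-35)) = 1/(10 + 35) = 1/45 ≈ 0.022222)
g(T, a) = a + T²
(g(-98, x) - 46582)*(-36788 + 28318) = ((1/45 + (-98)²) - 46582)*(-36788 + 28318) = ((1/45 + 9604) - 46582)*(-8470) = (432181/45 - 46582)*(-8470) = -1664009/45*(-8470) = 2818831246/9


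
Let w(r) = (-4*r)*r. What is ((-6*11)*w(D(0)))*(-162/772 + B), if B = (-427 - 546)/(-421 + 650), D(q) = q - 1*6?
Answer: -1872891504/44197 ≈ -42376.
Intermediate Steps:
D(q) = -6 + q (D(q) = q - 6 = -6 + q)
w(r) = -4*r²
B = -973/229 ≈ -4.2489
((-6*11)*w(D(0)))*(-162/772 + B) = ((-6*11)*(-4*(-6 + 0)²))*(-162/772 - 973/229) = (-(-264)*(-6)²)*(-162*1/772 - 973/229) = (-(-264)*36)*(-81/386 - 973/229) = -66*(-144)*(-394127/88394) = 9504*(-394127/88394) = -1872891504/44197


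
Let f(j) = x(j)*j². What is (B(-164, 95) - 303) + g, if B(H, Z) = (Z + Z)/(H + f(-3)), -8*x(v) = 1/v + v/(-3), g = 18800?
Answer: 12188763/659 ≈ 18496.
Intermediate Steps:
x(v) = -1/(8*v) + v/24 (x(v) = -(1/v + v/(-3))/8 = -(1/v + v*(-⅓))/8 = -(1/v - v/3)/8 = -1/(8*v) + v/24)
f(j) = j*(-3 + j²)/24 (f(j) = ((-3 + j²)/(24*j))*j² = j*(-3 + j²)/24)
B(H, Z) = 2*Z/(-¾ + H) (B(H, Z) = (Z + Z)/(H + (1/24)*(-3)*(-3 + (-3)²)) = (2*Z)/(H + (1/24)*(-3)*(-3 + 9)) = (2*Z)/(H + (1/24)*(-3)*6) = (2*Z)/(H - ¾) = (2*Z)/(-¾ + H) = 2*Z/(-¾ + H))
(B(-164, 95) - 303) + g = (8*95/(-3 + 4*(-164)) - 303) + 18800 = (8*95/(-3 - 656) - 303) + 18800 = (8*95/(-659) - 303) + 18800 = (8*95*(-1/659) - 303) + 18800 = (-760/659 - 303) + 18800 = -200437/659 + 18800 = 12188763/659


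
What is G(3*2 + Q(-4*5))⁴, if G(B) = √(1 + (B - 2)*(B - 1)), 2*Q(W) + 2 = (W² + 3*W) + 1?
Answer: 14666905449/16 ≈ 9.1668e+8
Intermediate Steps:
Q(W) = -½ + W²/2 + 3*W/2 (Q(W) = -1 + ((W² + 3*W) + 1)/2 = -1 + (1 + W² + 3*W)/2 = -1 + (½ + W²/2 + 3*W/2) = -½ + W²/2 + 3*W/2)
G(B) = √(1 + (-1 + B)*(-2 + B)) (G(B) = √(1 + (-2 + B)*(-1 + B)) = √(1 + (-1 + B)*(-2 + B)))
G(3*2 + Q(-4*5))⁴ = (√(3 + (3*2 + (-½ + (-4*5)²/2 + 3*(-4*5)/2))² - 3*(3*2 + (-½ + (-4*5)²/2 + 3*(-4*5)/2))))⁴ = (√(3 + (6 + (-½ + (½)*(-20)² + (3/2)*(-20)))² - 3*(6 + (-½ + (½)*(-20)² + (3/2)*(-20)))))⁴ = (√(3 + (6 + (-½ + (½)*400 - 30))² - 3*(6 + (-½ + (½)*400 - 30))))⁴ = (√(3 + (6 + (-½ + 200 - 30))² - 3*(6 + (-½ + 200 - 30))))⁴ = (√(3 + (6 + 339/2)² - 3*(6 + 339/2)))⁴ = (√(3 + (351/2)² - 3*351/2))⁴ = (√(3 + 123201/4 - 1053/2))⁴ = (√(121107/4))⁴ = (√121107/2)⁴ = 14666905449/16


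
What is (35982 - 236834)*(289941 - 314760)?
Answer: 4984945788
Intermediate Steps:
(35982 - 236834)*(289941 - 314760) = -200852*(-24819) = 4984945788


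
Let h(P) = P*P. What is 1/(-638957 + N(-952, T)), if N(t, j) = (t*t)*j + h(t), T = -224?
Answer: -1/202744749 ≈ -4.9323e-9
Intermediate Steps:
h(P) = P²
N(t, j) = t² + j*t² (N(t, j) = (t*t)*j + t² = t²*j + t² = j*t² + t² = t² + j*t²)
1/(-638957 + N(-952, T)) = 1/(-638957 + (-952)²*(1 - 224)) = 1/(-638957 + 906304*(-223)) = 1/(-638957 - 202105792) = 1/(-202744749) = -1/202744749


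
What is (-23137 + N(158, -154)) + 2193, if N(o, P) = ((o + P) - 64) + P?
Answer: -21158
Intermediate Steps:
N(o, P) = -64 + o + 2*P (N(o, P) = ((P + o) - 64) + P = (-64 + P + o) + P = -64 + o + 2*P)
(-23137 + N(158, -154)) + 2193 = (-23137 + (-64 + 158 + 2*(-154))) + 2193 = (-23137 + (-64 + 158 - 308)) + 2193 = (-23137 - 214) + 2193 = -23351 + 2193 = -21158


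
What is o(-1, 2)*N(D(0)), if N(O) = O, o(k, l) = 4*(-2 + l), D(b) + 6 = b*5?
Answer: 0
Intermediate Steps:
D(b) = -6 + 5*b (D(b) = -6 + b*5 = -6 + 5*b)
o(k, l) = -8 + 4*l
o(-1, 2)*N(D(0)) = (-8 + 4*2)*(-6 + 5*0) = (-8 + 8)*(-6 + 0) = 0*(-6) = 0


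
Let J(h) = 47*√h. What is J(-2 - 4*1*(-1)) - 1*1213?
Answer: -1213 + 47*√2 ≈ -1146.5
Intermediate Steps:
J(-2 - 4*1*(-1)) - 1*1213 = 47*√(-2 - 4*1*(-1)) - 1*1213 = 47*√(-2 - 4*(-1)) - 1213 = 47*√(-2 + 4) - 1213 = 47*√2 - 1213 = -1213 + 47*√2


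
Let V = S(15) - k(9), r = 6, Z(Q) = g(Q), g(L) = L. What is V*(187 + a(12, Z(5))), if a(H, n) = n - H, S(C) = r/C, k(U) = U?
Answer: -1548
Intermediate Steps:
Z(Q) = Q
S(C) = 6/C
V = -43/5 (V = 6/15 - 1*9 = 6*(1/15) - 9 = 2/5 - 9 = -43/5 ≈ -8.6000)
V*(187 + a(12, Z(5))) = -43*(187 + (5 - 1*12))/5 = -43*(187 + (5 - 12))/5 = -43*(187 - 7)/5 = -43/5*180 = -1548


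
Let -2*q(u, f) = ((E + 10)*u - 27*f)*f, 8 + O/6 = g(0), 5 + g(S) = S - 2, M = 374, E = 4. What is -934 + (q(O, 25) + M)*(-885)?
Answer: -43475723/2 ≈ -2.1738e+7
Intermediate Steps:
g(S) = -7 + S (g(S) = -5 + (S - 2) = -5 + (-2 + S) = -7 + S)
O = -90 (O = -48 + 6*(-7 + 0) = -48 + 6*(-7) = -48 - 42 = -90)
q(u, f) = -f*(-27*f + 14*u)/2 (q(u, f) = -((4 + 10)*u - 27*f)*f/2 = -(14*u - 27*f)*f/2 = -(-27*f + 14*u)*f/2 = -f*(-27*f + 14*u)/2)
-934 + (q(O, 25) + M)*(-885) = -934 + ((1/2)*25*(-14*(-90) + 27*25) + 374)*(-885) = -934 + ((1/2)*25*(1260 + 675) + 374)*(-885) = -934 + ((1/2)*25*1935 + 374)*(-885) = -934 + (48375/2 + 374)*(-885) = -934 + (49123/2)*(-885) = -934 - 43473855/2 = -43475723/2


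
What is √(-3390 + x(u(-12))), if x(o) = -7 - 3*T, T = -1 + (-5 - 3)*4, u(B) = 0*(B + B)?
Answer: I*√3298 ≈ 57.428*I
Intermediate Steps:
u(B) = 0 (u(B) = 0*(2*B) = 0)
T = -33 (T = -1 - 8*4 = -1 - 32 = -33)
x(o) = 92 (x(o) = -7 - 3*(-33) = -7 + 99 = 92)
√(-3390 + x(u(-12))) = √(-3390 + 92) = √(-3298) = I*√3298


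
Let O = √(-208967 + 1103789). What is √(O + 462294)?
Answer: √(462294 + √894822) ≈ 680.62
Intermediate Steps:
O = √894822 ≈ 945.95
√(O + 462294) = √(√894822 + 462294) = √(462294 + √894822)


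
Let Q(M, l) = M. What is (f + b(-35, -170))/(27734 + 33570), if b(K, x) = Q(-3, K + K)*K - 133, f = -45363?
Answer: -45391/61304 ≈ -0.74043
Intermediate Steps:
b(K, x) = -133 - 3*K (b(K, x) = -3*K - 133 = -133 - 3*K)
(f + b(-35, -170))/(27734 + 33570) = (-45363 + (-133 - 3*(-35)))/(27734 + 33570) = (-45363 + (-133 + 105))/61304 = (-45363 - 28)*(1/61304) = -45391*1/61304 = -45391/61304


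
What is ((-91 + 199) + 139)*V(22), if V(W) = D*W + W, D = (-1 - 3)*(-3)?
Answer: 70642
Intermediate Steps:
D = 12 (D = -4*(-3) = 12)
V(W) = 13*W (V(W) = 12*W + W = 13*W)
((-91 + 199) + 139)*V(22) = ((-91 + 199) + 139)*(13*22) = (108 + 139)*286 = 247*286 = 70642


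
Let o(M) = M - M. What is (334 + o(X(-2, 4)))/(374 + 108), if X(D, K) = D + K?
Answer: 167/241 ≈ 0.69295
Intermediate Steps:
o(M) = 0
(334 + o(X(-2, 4)))/(374 + 108) = (334 + 0)/(374 + 108) = 334/482 = 334*(1/482) = 167/241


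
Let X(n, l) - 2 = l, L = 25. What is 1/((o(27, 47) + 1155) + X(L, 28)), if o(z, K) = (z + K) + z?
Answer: 1/1286 ≈ 0.00077760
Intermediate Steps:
X(n, l) = 2 + l
o(z, K) = K + 2*z (o(z, K) = (K + z) + z = K + 2*z)
1/((o(27, 47) + 1155) + X(L, 28)) = 1/(((47 + 2*27) + 1155) + (2 + 28)) = 1/(((47 + 54) + 1155) + 30) = 1/((101 + 1155) + 30) = 1/(1256 + 30) = 1/1286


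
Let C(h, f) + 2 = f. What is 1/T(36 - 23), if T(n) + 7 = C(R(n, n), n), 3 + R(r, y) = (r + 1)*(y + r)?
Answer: ¼ ≈ 0.25000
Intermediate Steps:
R(r, y) = -3 + (1 + r)*(r + y) (R(r, y) = -3 + (r + 1)*(y + r) = -3 + (1 + r)*(r + y))
C(h, f) = -2 + f
T(n) = -9 + n (T(n) = -7 + (-2 + n) = -9 + n)
1/T(36 - 23) = 1/(-9 + (36 - 23)) = 1/(-9 + 13) = 1/4 = ¼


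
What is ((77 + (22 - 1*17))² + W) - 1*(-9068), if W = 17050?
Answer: 32842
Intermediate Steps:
((77 + (22 - 1*17))² + W) - 1*(-9068) = ((77 + (22 - 1*17))² + 17050) - 1*(-9068) = ((77 + (22 - 17))² + 17050) + 9068 = ((77 + 5)² + 17050) + 9068 = (82² + 17050) + 9068 = (6724 + 17050) + 9068 = 23774 + 9068 = 32842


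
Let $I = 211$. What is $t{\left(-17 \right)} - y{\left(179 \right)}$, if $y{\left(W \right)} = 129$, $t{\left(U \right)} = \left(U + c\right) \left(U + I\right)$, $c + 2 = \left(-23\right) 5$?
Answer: $-26125$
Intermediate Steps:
$c = -117$ ($c = -2 - 115 = -117$)
$t{\left(U \right)} = \left(-117 + U\right) \left(211 + U\right)$ ($t{\left(U \right)} = \left(U - 117\right) \left(U + 211\right) = \left(-117 + U\right) \left(211 + U\right)$)
$t{\left(-17 \right)} - y{\left(179 \right)} = \left(-24687 + \left(-17\right)^{2} + 94 \left(-17\right)\right) - 129 = \left(-24687 + 289 - 1598\right) - 129 = -25996 - 129 = -26125$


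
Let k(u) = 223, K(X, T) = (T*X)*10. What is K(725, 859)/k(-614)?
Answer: 6227750/223 ≈ 27927.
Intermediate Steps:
K(X, T) = 10*T*X
K(725, 859)/k(-614) = (10*859*725)/223 = 6227750*(1/223) = 6227750/223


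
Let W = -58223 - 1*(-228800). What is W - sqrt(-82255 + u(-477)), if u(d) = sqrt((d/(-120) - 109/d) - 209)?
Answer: 170577 - sqrt(-207948865500 + 795*I*sqrt(2070984010))/1590 ≈ 1.7058e+5 - 286.8*I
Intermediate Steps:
u(d) = sqrt(-209 - 109/d - d/120) (u(d) = sqrt((d*(-1/120) - 109/d) - 209) = sqrt((-d/120 - 109/d) - 209) = sqrt((-109/d - d/120) - 209) = sqrt(-209 - 109/d - d/120))
W = 170577 (W = -58223 + 228800 = 170577)
W - sqrt(-82255 + u(-477)) = 170577 - sqrt(-82255 + sqrt(-752400 - 392400/(-477) - 30*(-477))/60) = 170577 - sqrt(-82255 + sqrt(-752400 - 392400*(-1/477) + 14310)/60) = 170577 - sqrt(-82255 + sqrt(-752400 + 43600/53 + 14310)/60) = 170577 - sqrt(-82255 + sqrt(-39075170/53)/60) = 170577 - sqrt(-82255 + (I*sqrt(2070984010)/53)/60) = 170577 - sqrt(-82255 + I*sqrt(2070984010)/3180)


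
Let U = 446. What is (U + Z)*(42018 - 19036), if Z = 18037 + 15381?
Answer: 778262448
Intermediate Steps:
Z = 33418
(U + Z)*(42018 - 19036) = (446 + 33418)*(42018 - 19036) = 33864*22982 = 778262448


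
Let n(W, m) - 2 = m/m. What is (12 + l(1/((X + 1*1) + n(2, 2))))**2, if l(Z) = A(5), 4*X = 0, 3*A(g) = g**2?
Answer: 3721/9 ≈ 413.44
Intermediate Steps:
n(W, m) = 3 (n(W, m) = 2 + m/m = 2 + 1 = 3)
A(g) = g**2/3
X = 0 (X = (1/4)*0 = 0)
l(Z) = 25/3 (l(Z) = (1/3)*5**2 = (1/3)*25 = 25/3)
(12 + l(1/((X + 1*1) + n(2, 2))))**2 = (12 + 25/3)**2 = (61/3)**2 = 3721/9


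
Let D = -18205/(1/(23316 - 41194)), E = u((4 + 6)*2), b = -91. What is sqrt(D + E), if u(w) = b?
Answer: 3*sqrt(36163211) ≈ 18041.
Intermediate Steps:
u(w) = -91
E = -91
D = 325468990 (D = -18205/(1/(-17878)) = -18205/(-1/17878) = -18205*(-17878) = 325468990)
sqrt(D + E) = sqrt(325468990 - 91) = sqrt(325468899) = 3*sqrt(36163211)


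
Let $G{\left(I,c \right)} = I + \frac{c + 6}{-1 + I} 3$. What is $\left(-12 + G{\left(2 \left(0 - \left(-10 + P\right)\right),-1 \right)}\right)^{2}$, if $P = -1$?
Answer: $\frac{5625}{49} \approx 114.8$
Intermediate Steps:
$G{\left(I,c \right)} = I + \frac{3 \left(6 + c\right)}{-1 + I}$ ($G{\left(I,c \right)} = I + \frac{6 + c}{-1 + I} 3 = I + \frac{3 \left(6 + c\right)}{-1 + I}$)
$\left(-12 + G{\left(2 \left(0 - \left(-10 + P\right)\right),-1 \right)}\right)^{2} = \left(-12 + \frac{18 + \left(2 \left(0 + \left(\left(5 + 5\right) - -1\right)\right)\right)^{2} - 2 \left(0 + \left(\left(5 + 5\right) - -1\right)\right) + 3 \left(-1\right)}{-1 + 2 \left(0 + \left(\left(5 + 5\right) - -1\right)\right)}\right)^{2} = \left(-12 + \frac{18 + \left(2 \left(0 + \left(10 + 1\right)\right)\right)^{2} - 2 \left(0 + \left(10 + 1\right)\right) - 3}{-1 + 2 \left(0 + \left(10 + 1\right)\right)}\right)^{2} = \left(-12 + \frac{18 + \left(2 \left(0 + 11\right)\right)^{2} - 2 \left(0 + 11\right) - 3}{-1 + 2 \left(0 + 11\right)}\right)^{2} = \left(-12 + \frac{18 + \left(2 \cdot 11\right)^{2} - 2 \cdot 11 - 3}{-1 + 2 \cdot 11}\right)^{2} = \left(-12 + \frac{18 + 22^{2} - 22 - 3}{-1 + 22}\right)^{2} = \left(-12 + \frac{18 + 484 - 22 - 3}{21}\right)^{2} = \left(-12 + \frac{1}{21} \cdot 477\right)^{2} = \left(-12 + \frac{159}{7}\right)^{2} = \left(\frac{75}{7}\right)^{2} = \frac{5625}{49}$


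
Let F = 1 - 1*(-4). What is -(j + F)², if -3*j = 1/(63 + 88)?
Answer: -5125696/205209 ≈ -24.978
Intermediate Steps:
j = -1/453 (j = -1/(3*(63 + 88)) = -⅓/151 = -⅓*1/151 = -1/453 ≈ -0.0022075)
F = 5 (F = 1 + 4 = 5)
-(j + F)² = -(-1/453 + 5)² = -(2264/453)² = -1*5125696/205209 = -5125696/205209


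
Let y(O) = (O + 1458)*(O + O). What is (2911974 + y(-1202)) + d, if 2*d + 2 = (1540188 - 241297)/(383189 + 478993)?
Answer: 3960087718727/1724364 ≈ 2.2965e+6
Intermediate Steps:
d = -425473/1724364 (d = -1 + ((1540188 - 241297)/(383189 + 478993))/2 = -1 + (1298891/862182)/2 = -1 + (1298891*(1/862182))/2 = -1 + (1/2)*(1298891/862182) = -1 + 1298891/1724364 = -425473/1724364 ≈ -0.24674)
y(O) = 2*O*(1458 + O) (y(O) = (1458 + O)*(2*O) = 2*O*(1458 + O))
(2911974 + y(-1202)) + d = (2911974 + 2*(-1202)*(1458 - 1202)) - 425473/1724364 = (2911974 + 2*(-1202)*256) - 425473/1724364 = (2911974 - 615424) - 425473/1724364 = 2296550 - 425473/1724364 = 3960087718727/1724364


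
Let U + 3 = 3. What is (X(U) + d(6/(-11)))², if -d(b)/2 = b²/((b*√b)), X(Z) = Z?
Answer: -24/11 ≈ -2.1818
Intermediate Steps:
U = 0 (U = -3 + 3 = 0)
d(b) = -2*√b (d(b) = -2*b²/(b*√b) = -2*b²/(b^(3/2)) = -2*b²/b^(3/2) = -2*√b)
(X(U) + d(6/(-11)))² = (0 - 2*√6*(I*√11/11))² = (0 - 2*I*√66/11)² = (-2*I*√66/11)² = -24/11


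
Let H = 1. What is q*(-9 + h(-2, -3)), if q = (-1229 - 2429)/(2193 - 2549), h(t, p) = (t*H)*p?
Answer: -5487/178 ≈ -30.826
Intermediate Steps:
h(t, p) = p*t (h(t, p) = (t*1)*p = t*p = p*t)
q = 1829/178 (q = -3658/(-356) = -3658*(-1/356) = 1829/178 ≈ 10.275)
q*(-9 + h(-2, -3)) = 1829*(-9 - 3*(-2))/178 = 1829*(-9 + 6)/178 = (1829/178)*(-3) = -5487/178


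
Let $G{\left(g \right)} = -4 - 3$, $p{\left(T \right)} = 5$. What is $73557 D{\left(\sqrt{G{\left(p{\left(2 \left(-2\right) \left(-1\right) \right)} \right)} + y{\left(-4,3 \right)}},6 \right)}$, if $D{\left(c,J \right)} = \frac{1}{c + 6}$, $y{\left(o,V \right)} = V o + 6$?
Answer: $\frac{441342}{49} - \frac{73557 i \sqrt{13}}{49} \approx 9007.0 - 5412.5 i$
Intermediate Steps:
$G{\left(g \right)} = -7$ ($G{\left(g \right)} = -4 - 3 = -7$)
$y{\left(o,V \right)} = 6 + V o$
$D{\left(c,J \right)} = \frac{1}{6 + c}$
$73557 D{\left(\sqrt{G{\left(p{\left(2 \left(-2\right) \left(-1\right) \right)} \right)} + y{\left(-4,3 \right)}},6 \right)} = \frac{73557}{6 + \sqrt{-7 + \left(6 + 3 \left(-4\right)\right)}} = \frac{73557}{6 + \sqrt{-7 + \left(6 - 12\right)}} = \frac{73557}{6 + \sqrt{-7 - 6}} = \frac{73557}{6 + \sqrt{-13}} = \frac{73557}{6 + i \sqrt{13}}$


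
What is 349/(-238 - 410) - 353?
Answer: -229093/648 ≈ -353.54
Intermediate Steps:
349/(-238 - 410) - 353 = 349/(-648) - 353 = 349*(-1/648) - 353 = -349/648 - 353 = -229093/648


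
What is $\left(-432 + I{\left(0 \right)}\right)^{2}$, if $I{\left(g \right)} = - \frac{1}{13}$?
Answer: $\frac{31550689}{169} \approx 1.8669 \cdot 10^{5}$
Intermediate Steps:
$I{\left(g \right)} = - \frac{1}{13}$ ($I{\left(g \right)} = \left(-1\right) \frac{1}{13} = - \frac{1}{13}$)
$\left(-432 + I{\left(0 \right)}\right)^{2} = \left(-432 - \frac{1}{13}\right)^{2} = \left(- \frac{5617}{13}\right)^{2} = \frac{31550689}{169}$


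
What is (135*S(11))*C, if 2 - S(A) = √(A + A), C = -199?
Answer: -53730 + 26865*√22 ≈ 72278.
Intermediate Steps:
S(A) = 2 - √2*√A (S(A) = 2 - √(A + A) = 2 - √(2*A) = 2 - √2*√A)
(135*S(11))*C = (135*(2 - √2*√11))*(-199) = (135*(2 - √22))*(-199) = (270 - 135*√22)*(-199) = -53730 + 26865*√22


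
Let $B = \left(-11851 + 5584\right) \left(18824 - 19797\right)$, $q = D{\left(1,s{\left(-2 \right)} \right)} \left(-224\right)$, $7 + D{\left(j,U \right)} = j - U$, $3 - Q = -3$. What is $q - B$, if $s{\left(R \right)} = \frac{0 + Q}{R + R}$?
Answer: $-6096783$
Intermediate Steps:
$Q = 6$ ($Q = 3 - -3 = 3 + 3 = 6$)
$s{\left(R \right)} = \frac{3}{R}$ ($s{\left(R \right)} = \frac{0 + 6}{R + R} = \frac{6}{2 R} = 6 \frac{1}{2 R} = \frac{3}{R}$)
$D{\left(j,U \right)} = -7 + j - U$ ($D{\left(j,U \right)} = -7 - \left(U - j\right) = -7 + j - U$)
$q = 1008$ ($q = \left(-7 + 1 - \frac{3}{-2}\right) \left(-224\right) = \left(-7 + 1 - 3 \left(- \frac{1}{2}\right)\right) \left(-224\right) = \left(-7 + 1 - - \frac{3}{2}\right) \left(-224\right) = \left(-7 + 1 + \frac{3}{2}\right) \left(-224\right) = \left(- \frac{9}{2}\right) \left(-224\right) = 1008$)
$B = 6097791$ ($B = \left(-6267\right) \left(-973\right) = 6097791$)
$q - B = 1008 - 6097791 = -6096783$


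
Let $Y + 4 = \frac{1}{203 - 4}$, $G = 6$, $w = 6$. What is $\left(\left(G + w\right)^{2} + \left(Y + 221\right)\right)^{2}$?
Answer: $\frac{5160985600}{39601} \approx 1.3032 \cdot 10^{5}$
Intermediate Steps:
$Y = - \frac{795}{199}$ ($Y = -4 + \frac{1}{203 - 4} = -4 + \frac{1}{199} = - \frac{795}{199} \approx -3.995$)
$\left(\left(G + w\right)^{2} + \left(Y + 221\right)\right)^{2} = \left(\left(6 + 6\right)^{2} + \left(- \frac{795}{199} + 221\right)\right)^{2} = \left(12^{2} + \frac{43184}{199}\right)^{2} = \left(144 + \frac{43184}{199}\right)^{2} = \left(\frac{71840}{199}\right)^{2} = \frac{5160985600}{39601}$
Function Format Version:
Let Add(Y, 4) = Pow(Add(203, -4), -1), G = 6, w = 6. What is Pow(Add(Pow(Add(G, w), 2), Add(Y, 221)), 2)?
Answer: Rational(5160985600, 39601) ≈ 1.3032e+5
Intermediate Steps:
Y = Rational(-795, 199) (Y = Add(-4, Pow(Add(203, -4), -1)) = Add(-4, Pow(199, -1)) = Add(-4, Rational(1, 199)) = Rational(-795, 199) ≈ -3.9950)
Pow(Add(Pow(Add(G, w), 2), Add(Y, 221)), 2) = Pow(Add(Pow(Add(6, 6), 2), Add(Rational(-795, 199), 221)), 2) = Pow(Add(Pow(12, 2), Rational(43184, 199)), 2) = Pow(Add(144, Rational(43184, 199)), 2) = Pow(Rational(71840, 199), 2) = Rational(5160985600, 39601)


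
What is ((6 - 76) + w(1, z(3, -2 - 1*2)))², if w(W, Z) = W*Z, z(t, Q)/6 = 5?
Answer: 1600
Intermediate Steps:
z(t, Q) = 30 (z(t, Q) = 6*5 = 30)
((6 - 76) + w(1, z(3, -2 - 1*2)))² = ((6 - 76) + 1*30)² = (-70 + 30)² = (-40)² = 1600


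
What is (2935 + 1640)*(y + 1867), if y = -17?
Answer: 8463750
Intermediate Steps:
(2935 + 1640)*(y + 1867) = (2935 + 1640)*(-17 + 1867) = 4575*1850 = 8463750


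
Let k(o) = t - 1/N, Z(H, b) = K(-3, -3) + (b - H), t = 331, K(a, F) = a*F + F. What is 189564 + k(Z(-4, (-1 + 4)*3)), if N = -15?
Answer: 2848426/15 ≈ 1.8990e+5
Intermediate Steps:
K(a, F) = F + F*a (K(a, F) = F*a + F = F + F*a)
Z(H, b) = 6 + b - H (Z(H, b) = -3*(1 - 3) + (b - H) = -3*(-2) + (b - H) = 6 + (b - H) = 6 + b - H)
k(o) = 4966/15 (k(o) = 331 - 1/(-15) = 331 - 1*(-1/15) = 331 + 1/15 = 4966/15)
189564 + k(Z(-4, (-1 + 4)*3)) = 189564 + 4966/15 = 2848426/15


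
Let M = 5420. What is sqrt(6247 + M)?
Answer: sqrt(11667) ≈ 108.01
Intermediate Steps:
sqrt(6247 + M) = sqrt(6247 + 5420) = sqrt(11667)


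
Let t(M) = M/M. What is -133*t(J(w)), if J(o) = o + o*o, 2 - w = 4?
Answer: -133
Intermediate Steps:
w = -2 (w = 2 - 1*4 = 2 - 4 = -2)
J(o) = o + o²
t(M) = 1
-133*t(J(w)) = -133*1 = -133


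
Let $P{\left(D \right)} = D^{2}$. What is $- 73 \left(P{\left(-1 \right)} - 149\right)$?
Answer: $10804$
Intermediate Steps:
$- 73 \left(P{\left(-1 \right)} - 149\right) = - 73 \left(\left(-1\right)^{2} - 149\right) = - 73 \left(1 - 149\right) = \left(-73\right) \left(-148\right) = 10804$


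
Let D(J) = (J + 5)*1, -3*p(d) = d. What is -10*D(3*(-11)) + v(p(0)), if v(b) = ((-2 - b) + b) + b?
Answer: 278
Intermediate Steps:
p(d) = -d/3
v(b) = -2 + b
D(J) = 5 + J (D(J) = (5 + J)*1 = 5 + J)
-10*D(3*(-11)) + v(p(0)) = -10*(5 + 3*(-11)) + (-2 - 1/3*0) = -10*(5 - 33) + (-2 + 0) = -10*(-28) - 2 = 280 - 2 = 278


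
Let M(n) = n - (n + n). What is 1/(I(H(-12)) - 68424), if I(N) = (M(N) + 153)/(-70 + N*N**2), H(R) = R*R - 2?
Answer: -2863218/195912828421 ≈ -1.4615e-5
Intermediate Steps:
M(n) = -n (M(n) = n - 2*n = -n)
H(R) = -2 + R**2 (H(R) = R**2 - 2 = -2 + R**2)
I(N) = (153 - N)/(-70 + N**3) (I(N) = (-N + 153)/(-70 + N*N**2) = (153 - N)/(-70 + N**3))
1/(I(H(-12)) - 68424) = 1/((153 - (-2 + (-12)**2))/(-70 + (-2 + (-12)**2)**3) - 68424) = 1/((153 - (-2 + 144))/(-70 + (-2 + 144)**3) - 68424) = 1/((153 - 1*142)/(-70 + 142**3) - 68424) = 1/((153 - 142)/(-70 + 2863288) - 68424) = 1/(11/2863218 - 68424) = 1/(-195912828421/2863218) = -2863218/195912828421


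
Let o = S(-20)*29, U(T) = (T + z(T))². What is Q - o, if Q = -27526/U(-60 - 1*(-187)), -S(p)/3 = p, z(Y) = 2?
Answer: -28982866/16641 ≈ -1741.7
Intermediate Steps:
S(p) = -3*p
U(T) = (2 + T)² (U(T) = (T + 2)² = (2 + T)²)
Q = -27526/16641 (Q = -27526/(2 + (-60 - 1*(-187)))² = -27526/(2 + (-60 + 187))² = -27526/(2 + 127)² = -27526/(129²) = -27526/16641 ≈ -1.6541)
o = 1740 (o = -3*(-20)*29 = 60*29 = 1740)
Q - o = -27526/16641 - 1*1740 = -27526/16641 - 1740 = -28982866/16641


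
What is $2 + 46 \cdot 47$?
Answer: $2164$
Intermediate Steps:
$2 + 46 \cdot 47 = 2 + 2162 = 2164$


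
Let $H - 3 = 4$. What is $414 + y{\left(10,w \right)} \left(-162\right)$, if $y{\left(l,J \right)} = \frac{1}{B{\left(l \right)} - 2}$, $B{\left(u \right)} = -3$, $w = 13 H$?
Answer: $\frac{2232}{5} \approx 446.4$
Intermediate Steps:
$H = 7$ ($H = 3 + 4 = 7$)
$w = 91$ ($w = 13 \cdot 7 = 91$)
$y{\left(l,J \right)} = - \frac{1}{5}$ ($y{\left(l,J \right)} = \frac{1}{-3 - 2} = \frac{1}{-5} = - \frac{1}{5}$)
$414 + y{\left(10,w \right)} \left(-162\right) = 414 - - \frac{162}{5} = 414 + \frac{162}{5} = \frac{2232}{5}$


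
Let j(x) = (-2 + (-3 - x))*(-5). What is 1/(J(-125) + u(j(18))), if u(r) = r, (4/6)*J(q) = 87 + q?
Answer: 1/58 ≈ 0.017241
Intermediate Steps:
J(q) = 261/2 + 3*q/2 (J(q) = 3*(87 + q)/2 = 261/2 + 3*q/2)
j(x) = 25 + 5*x (j(x) = (-5 - x)*(-5) = 25 + 5*x)
1/(J(-125) + u(j(18))) = 1/((261/2 + (3/2)*(-125)) + (25 + 5*18)) = 1/((261/2 - 375/2) + (25 + 90)) = 1/(-57 + 115) = 1/58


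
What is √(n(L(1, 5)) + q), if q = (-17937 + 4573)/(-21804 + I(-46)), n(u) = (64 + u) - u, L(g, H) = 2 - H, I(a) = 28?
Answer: √478741277/2722 ≈ 8.0383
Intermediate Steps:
n(u) = 64
q = 3341/5444 (q = (-17937 + 4573)/(-21804 + 28) = -13364/(-21776) = -13364*(-1/21776) = 3341/5444 ≈ 0.61370)
√(n(L(1, 5)) + q) = √(64 + 3341/5444) = √(351757/5444) = √478741277/2722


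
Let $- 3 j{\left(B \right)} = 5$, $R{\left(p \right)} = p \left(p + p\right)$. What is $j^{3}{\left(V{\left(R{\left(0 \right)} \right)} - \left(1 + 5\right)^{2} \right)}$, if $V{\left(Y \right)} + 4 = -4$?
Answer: $- \frac{125}{27} \approx -4.6296$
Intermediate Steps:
$R{\left(p \right)} = 2 p^{2}$ ($R{\left(p \right)} = p 2 p = 2 p^{2}$)
$V{\left(Y \right)} = -8$ ($V{\left(Y \right)} = -4 - 4 = -8$)
$j{\left(B \right)} = - \frac{5}{3}$ ($j{\left(B \right)} = \left(- \frac{1}{3}\right) 5 = - \frac{5}{3}$)
$j^{3}{\left(V{\left(R{\left(0 \right)} \right)} - \left(1 + 5\right)^{2} \right)} = \left(- \frac{5}{3}\right)^{3} = - \frac{125}{27}$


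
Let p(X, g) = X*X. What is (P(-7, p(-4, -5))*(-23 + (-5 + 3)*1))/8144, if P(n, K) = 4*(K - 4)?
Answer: -75/509 ≈ -0.14735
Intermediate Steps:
p(X, g) = X²
P(n, K) = -16 + 4*K (P(n, K) = 4*(-4 + K) = -16 + 4*K)
(P(-7, p(-4, -5))*(-23 + (-5 + 3)*1))/8144 = ((-16 + 4*(-4)²)*(-23 + (-5 + 3)*1))/8144 = ((-16 + 4*16)*(-23 - 2*1))*(1/8144) = ((-16 + 64)*(-23 - 2))*(1/8144) = (48*(-25))*(1/8144) = -1200*1/8144 = -75/509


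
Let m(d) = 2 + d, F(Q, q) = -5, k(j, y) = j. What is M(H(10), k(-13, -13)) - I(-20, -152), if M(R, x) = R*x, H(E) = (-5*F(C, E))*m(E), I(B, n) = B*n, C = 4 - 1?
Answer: -6940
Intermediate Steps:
C = 3
H(E) = 50 + 25*E (H(E) = (-5*(-5))*(2 + E) = 25*(2 + E) = 50 + 25*E)
M(H(10), k(-13, -13)) - I(-20, -152) = (50 + 25*10)*(-13) - (-20)*(-152) = (50 + 250)*(-13) - 1*3040 = 300*(-13) - 3040 = -3900 - 3040 = -6940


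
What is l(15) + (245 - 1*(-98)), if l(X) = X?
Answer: 358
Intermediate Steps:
l(15) + (245 - 1*(-98)) = 15 + (245 - 1*(-98)) = 15 + (245 + 98) = 15 + 343 = 358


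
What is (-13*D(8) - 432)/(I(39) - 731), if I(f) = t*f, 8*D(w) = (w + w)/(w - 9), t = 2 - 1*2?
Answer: 406/731 ≈ 0.55540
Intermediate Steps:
t = 0 (t = 2 - 2 = 0)
D(w) = w/(4*(-9 + w)) (D(w) = ((w + w)/(w - 9))/8 = ((2*w)/(-9 + w))/8 = (2*w/(-9 + w))/8 = w/(4*(-9 + w)))
I(f) = 0 (I(f) = 0*f = 0)
(-13*D(8) - 432)/(I(39) - 731) = (-13*8/(4*(-9 + 8)) - 432)/(0 - 731) = (-13*8/(4*(-1)) - 432)/(-731) = (-13*8*(-1)/4 - 432)*(-1/731) = (-13*(-2) - 432)*(-1/731) = (26 - 432)*(-1/731) = -406*(-1/731) = 406/731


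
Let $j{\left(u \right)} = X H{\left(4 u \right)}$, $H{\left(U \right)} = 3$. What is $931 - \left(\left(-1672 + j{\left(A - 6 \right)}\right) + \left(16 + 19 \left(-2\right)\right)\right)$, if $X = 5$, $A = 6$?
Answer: $2610$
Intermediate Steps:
$j{\left(u \right)} = 15$ ($j{\left(u \right)} = 5 \cdot 3 = 15$)
$931 - \left(\left(-1672 + j{\left(A - 6 \right)}\right) + \left(16 + 19 \left(-2\right)\right)\right) = 931 - \left(\left(-1672 + 15\right) + \left(16 + 19 \left(-2\right)\right)\right) = 931 - \left(-1657 + \left(16 - 38\right)\right) = 931 - \left(-1657 - 22\right) = 931 - -1679 = 931 + 1679 = 2610$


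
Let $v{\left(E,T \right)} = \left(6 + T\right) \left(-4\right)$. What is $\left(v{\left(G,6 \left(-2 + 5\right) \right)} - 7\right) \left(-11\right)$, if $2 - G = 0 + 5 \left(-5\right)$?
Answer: $1133$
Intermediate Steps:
$G = 27$ ($G = 2 - \left(0 + 5 \left(-5\right)\right) = 2 - \left(0 - 25\right) = 2 - -25 = 2 + 25 = 27$)
$v{\left(E,T \right)} = -24 - 4 T$
$\left(v{\left(G,6 \left(-2 + 5\right) \right)} - 7\right) \left(-11\right) = \left(\left(-24 - 4 \cdot 6 \left(-2 + 5\right)\right) - 7\right) \left(-11\right) = \left(\left(-24 - 4 \cdot 6 \cdot 3\right) - 7\right) \left(-11\right) = \left(\left(-24 - 72\right) - 7\right) \left(-11\right) = \left(-96 - 7\right) \left(-11\right) = \left(-103\right) \left(-11\right) = 1133$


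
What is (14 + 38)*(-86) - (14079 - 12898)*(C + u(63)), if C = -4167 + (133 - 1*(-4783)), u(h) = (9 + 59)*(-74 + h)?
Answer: -5653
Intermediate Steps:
u(h) = -5032 + 68*h (u(h) = 68*(-74 + h) = -5032 + 68*h)
C = 749 (C = -4167 + (133 + 4783) = -4167 + 4916 = 749)
(14 + 38)*(-86) - (14079 - 12898)*(C + u(63)) = (14 + 38)*(-86) - (14079 - 12898)*(749 + (-5032 + 68*63)) = 52*(-86) - 1181*(749 + (-5032 + 4284)) = -4472 - 1181*(749 - 748) = -4472 - 1181 = -5653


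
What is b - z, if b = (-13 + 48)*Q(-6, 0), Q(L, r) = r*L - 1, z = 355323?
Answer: -355358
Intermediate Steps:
Q(L, r) = -1 + L*r (Q(L, r) = L*r - 1 = -1 + L*r)
b = -35 (b = (-13 + 48)*(-1 - 6*0) = 35*(-1 + 0) = 35*(-1) = -35)
b - z = -35 - 1*355323 = -35 - 355323 = -355358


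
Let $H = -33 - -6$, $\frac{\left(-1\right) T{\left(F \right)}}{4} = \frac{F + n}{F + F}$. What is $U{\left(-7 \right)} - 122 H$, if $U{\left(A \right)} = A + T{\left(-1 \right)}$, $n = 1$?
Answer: $3287$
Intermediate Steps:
$T{\left(F \right)} = - \frac{2 \left(1 + F\right)}{F}$ ($T{\left(F \right)} = - 4 \frac{F + 1}{F + F} = - 4 \frac{1 + F}{2 F} = - \frac{2 \left(1 + F\right)}{F}$)
$U{\left(A \right)} = A$ ($U{\left(A \right)} = A - \left(2 + \frac{2}{-1}\right) = A - 0 = A + \left(-2 + 2\right) = A + 0 = A$)
$H = -27$ ($H = -33 + 6 = -27$)
$U{\left(-7 \right)} - 122 H = -7 - -3294 = -7 + 3294 = 3287$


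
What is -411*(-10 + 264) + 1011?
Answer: -103383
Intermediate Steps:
-411*(-10 + 264) + 1011 = -411*254 + 1011 = -104394 + 1011 = -103383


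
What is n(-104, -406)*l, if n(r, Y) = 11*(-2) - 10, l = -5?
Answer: 160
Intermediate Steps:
n(r, Y) = -32 (n(r, Y) = -22 - 10 = -32)
n(-104, -406)*l = -32*(-5) = 160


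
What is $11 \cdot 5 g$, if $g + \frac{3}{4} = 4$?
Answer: $\frac{715}{4} \approx 178.75$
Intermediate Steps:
$g = \frac{13}{4}$ ($g = - \frac{3}{4} + 4 = \frac{13}{4} \approx 3.25$)
$11 \cdot 5 g = 11 \cdot 5 \cdot \frac{13}{4} = 55 \cdot \frac{13}{4} = \frac{715}{4}$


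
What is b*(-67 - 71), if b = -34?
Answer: 4692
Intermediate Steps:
b*(-67 - 71) = -34*(-67 - 71) = -34*(-138) = 4692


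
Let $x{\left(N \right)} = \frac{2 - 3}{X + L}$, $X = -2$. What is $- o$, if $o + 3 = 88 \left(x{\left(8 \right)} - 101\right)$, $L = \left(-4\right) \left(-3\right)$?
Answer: $\frac{44499}{5} \approx 8899.8$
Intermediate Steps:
$L = 12$
$x{\left(N \right)} = - \frac{1}{10}$ ($x{\left(N \right)} = \frac{2 - 3}{-2 + 12} = - \frac{1}{10}$)
$o = - \frac{44499}{5}$ ($o = -3 + 88 \left(- \frac{1}{10} - 101\right) = -3 + 88 \left(- \frac{1011}{10}\right) = -3 - \frac{44484}{5} = - \frac{44499}{5} \approx -8899.8$)
$- o = \left(-1\right) \left(- \frac{44499}{5}\right) = \frac{44499}{5}$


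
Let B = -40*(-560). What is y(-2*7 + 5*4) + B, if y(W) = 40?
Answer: 22440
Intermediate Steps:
B = 22400
y(-2*7 + 5*4) + B = 40 + 22400 = 22440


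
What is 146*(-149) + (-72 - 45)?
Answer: -21871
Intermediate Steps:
146*(-149) + (-72 - 45) = -21754 - 117 = -21871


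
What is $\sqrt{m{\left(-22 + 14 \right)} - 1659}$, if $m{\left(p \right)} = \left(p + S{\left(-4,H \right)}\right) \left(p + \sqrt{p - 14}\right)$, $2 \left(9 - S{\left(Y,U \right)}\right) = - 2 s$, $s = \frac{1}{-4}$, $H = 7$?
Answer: $\frac{\sqrt{-6660 + 3 i \sqrt{22}}}{2} \approx 0.043106 + 40.804 i$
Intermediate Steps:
$s = - \frac{1}{4} \approx -0.25$
$S{\left(Y,U \right)} = \frac{35}{4}$ ($S{\left(Y,U \right)} = 9 - \frac{\left(-2\right) \left(- \frac{1}{4}\right)}{2} = 9 - \frac{1}{4} = \frac{35}{4}$)
$m{\left(p \right)} = \left(\frac{35}{4} + p\right) \left(p + \sqrt{-14 + p}\right)$ ($m{\left(p \right)} = \left(p + \frac{35}{4}\right) \left(p + \sqrt{p - 14}\right) = \left(\frac{35}{4} + p\right) \left(p + \sqrt{-14 + p}\right)$)
$\sqrt{m{\left(-22 + 14 \right)} - 1659} = \sqrt{\left(\left(-22 + 14\right)^{2} + \frac{35 \left(-22 + 14\right)}{4} + \frac{35 \sqrt{-14 + \left(-22 + 14\right)}}{4} + \left(-22 + 14\right) \sqrt{-14 + \left(-22 + 14\right)}\right) - 1659} = \sqrt{\left(\left(-8\right)^{2} + \frac{35}{4} \left(-8\right) + \frac{35 \sqrt{-14 - 8}}{4} - 8 \sqrt{-14 - 8}\right) - 1659} = \sqrt{\left(64 - 70 + \frac{35 \sqrt{-22}}{4} - 8 \sqrt{-22}\right) - 1659} = \sqrt{\left(64 - 70 + \frac{35 i \sqrt{22}}{4} - 8 i \sqrt{22}\right) - 1659} = \sqrt{\left(-6 + \frac{3 i \sqrt{22}}{4}\right) - 1659} = \sqrt{-1665 + \frac{3 i \sqrt{22}}{4}}$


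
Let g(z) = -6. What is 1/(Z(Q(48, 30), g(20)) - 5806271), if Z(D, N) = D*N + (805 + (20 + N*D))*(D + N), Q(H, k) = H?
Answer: -1/5784005 ≈ -1.7289e-7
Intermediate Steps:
Z(D, N) = D*N + (825 + D*N)*(D + N) (Z(D, N) = D*N + (805 + (20 + D*N))*(D + N) = D*N + (825 + D*N)*(D + N))
1/(Z(Q(48, 30), g(20)) - 5806271) = 1/((825*48 + 825*(-6) + 48*(-6) + 48*(-6)² - 6*48²) - 5806271) = 1/((39600 - 4950 - 288 + 48*36 - 6*2304) - 5806271) = 1/((39600 - 4950 - 288 + 1728 - 13824) - 5806271) = 1/(22266 - 5806271) = 1/(-5784005) = -1/5784005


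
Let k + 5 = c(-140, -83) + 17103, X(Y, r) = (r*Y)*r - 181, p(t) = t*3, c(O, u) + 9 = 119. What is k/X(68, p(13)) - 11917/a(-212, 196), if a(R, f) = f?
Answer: -1227021731/20236412 ≈ -60.634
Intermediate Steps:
c(O, u) = 110 (c(O, u) = -9 + 119 = 110)
p(t) = 3*t
X(Y, r) = -181 + Y*r**2 (X(Y, r) = (Y*r)*r - 181 = Y*r**2 - 181 = -181 + Y*r**2)
k = 17208 (k = -5 + (110 + 17103) = -5 + 17213 = 17208)
k/X(68, p(13)) - 11917/a(-212, 196) = 17208/(-181 + 68*(3*13)**2) - 11917/196 = 17208/(-181 + 68*39**2) - 11917*1/196 = 17208/(-181 + 68*1521) - 11917/196 = 17208/(-181 + 103428) - 11917/196 = 17208/103247 - 11917/196 = -1227021731/20236412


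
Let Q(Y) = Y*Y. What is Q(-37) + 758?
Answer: 2127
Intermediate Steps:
Q(Y) = Y²
Q(-37) + 758 = (-37)² + 758 = 1369 + 758 = 2127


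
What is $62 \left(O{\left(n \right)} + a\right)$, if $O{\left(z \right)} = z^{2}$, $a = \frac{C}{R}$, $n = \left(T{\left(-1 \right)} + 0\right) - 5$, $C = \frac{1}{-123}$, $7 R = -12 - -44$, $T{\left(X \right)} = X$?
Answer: $\frac{4392359}{1968} \approx 2231.9$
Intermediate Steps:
$R = \frac{32}{7}$ ($R = \frac{-12 - -44}{7} = \frac{-12 + 44}{7} = \frac{1}{7} \cdot 32 = \frac{32}{7} \approx 4.5714$)
$C = - \frac{1}{123} \approx -0.0081301$
$n = -6$ ($n = \left(-1 + 0\right) - 5 = -1 - 5 = -6$)
$a = - \frac{7}{3936}$ ($a = - \frac{1}{123 \cdot \frac{32}{7}} = \left(- \frac{1}{123}\right) \frac{7}{32} = - \frac{7}{3936} \approx -0.0017785$)
$62 \left(O{\left(n \right)} + a\right) = 62 \left(\left(-6\right)^{2} - \frac{7}{3936}\right) = 62 \left(36 - \frac{7}{3936}\right) = 62 \cdot \frac{141689}{3936} = \frac{4392359}{1968}$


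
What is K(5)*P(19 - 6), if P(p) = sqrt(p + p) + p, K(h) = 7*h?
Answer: 455 + 35*sqrt(26) ≈ 633.47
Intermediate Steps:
P(p) = p + sqrt(2)*sqrt(p) (P(p) = sqrt(2*p) + p = sqrt(2)*sqrt(p) + p = p + sqrt(2)*sqrt(p))
K(5)*P(19 - 6) = (7*5)*((19 - 6) + sqrt(2)*sqrt(19 - 6)) = 35*(13 + sqrt(2)*sqrt(13)) = 35*(13 + sqrt(26)) = 455 + 35*sqrt(26)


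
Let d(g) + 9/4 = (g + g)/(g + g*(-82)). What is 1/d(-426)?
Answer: -324/737 ≈ -0.43962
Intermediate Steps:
d(g) = -737/324 (d(g) = -9/4 + (g + g)/(g + g*(-82)) = -9/4 + (2*g)/(g - 82*g) = -9/4 + (2*g)/((-81*g)) = -9/4 + (2*g)*(-1/(81*g)) = -9/4 - 2/81 = -737/324)
1/d(-426) = 1/(-737/324) = -324/737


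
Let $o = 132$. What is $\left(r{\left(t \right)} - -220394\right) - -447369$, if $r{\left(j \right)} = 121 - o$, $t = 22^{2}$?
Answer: $667752$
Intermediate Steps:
$t = 484$
$r{\left(j \right)} = -11$ ($r{\left(j \right)} = 121 - 132 = -11$)
$\left(r{\left(t \right)} - -220394\right) - -447369 = \left(-11 - -220394\right) - -447369 = \left(-11 + 220394\right) + 447369 = 220383 + 447369 = 667752$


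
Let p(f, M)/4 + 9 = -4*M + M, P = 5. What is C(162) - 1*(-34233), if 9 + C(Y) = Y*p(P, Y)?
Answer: -286536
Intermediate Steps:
p(f, M) = -36 - 12*M (p(f, M) = -36 + 4*(-4*M + M) = -36 + 4*(-3*M) = -36 - 12*M)
C(Y) = -9 + Y*(-36 - 12*Y)
C(162) - 1*(-34233) = (-9 - 12*162*(3 + 162)) - 1*(-34233) = (-9 - 12*162*165) + 34233 = (-9 - 320760) + 34233 = -320769 + 34233 = -286536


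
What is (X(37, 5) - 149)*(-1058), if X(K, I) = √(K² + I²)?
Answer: 157642 - 1058*√1394 ≈ 1.1814e+5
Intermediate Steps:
X(K, I) = √(I² + K²)
(X(37, 5) - 149)*(-1058) = (√(5² + 37²) - 149)*(-1058) = (√(25 + 1369) - 149)*(-1058) = (√1394 - 149)*(-1058) = (-149 + √1394)*(-1058) = 157642 - 1058*√1394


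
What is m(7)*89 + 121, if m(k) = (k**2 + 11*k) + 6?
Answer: 11869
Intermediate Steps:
m(k) = 6 + k**2 + 11*k
m(7)*89 + 121 = (6 + 7**2 + 11*7)*89 + 121 = (6 + 49 + 77)*89 + 121 = 132*89 + 121 = 11748 + 121 = 11869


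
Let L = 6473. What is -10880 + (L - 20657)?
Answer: -25064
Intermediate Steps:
-10880 + (L - 20657) = -10880 + (6473 - 20657) = -10880 - 14184 = -25064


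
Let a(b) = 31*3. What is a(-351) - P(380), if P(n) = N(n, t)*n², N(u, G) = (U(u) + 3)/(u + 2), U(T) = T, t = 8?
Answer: -27634837/191 ≈ -1.4469e+5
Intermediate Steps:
a(b) = 93
N(u, G) = (3 + u)/(2 + u) (N(u, G) = (u + 3)/(u + 2) = (3 + u)/(2 + u))
P(n) = n²*(3 + n)/(2 + n) (P(n) = ((3 + n)/(2 + n))*n² = n²*(3 + n)/(2 + n))
a(-351) - P(380) = 93 - 380²*(3 + 380)/(2 + 380) = 93 - 144400*383/382 = 93 - 1*27652600/191 = 93 - 27652600/191 = -27634837/191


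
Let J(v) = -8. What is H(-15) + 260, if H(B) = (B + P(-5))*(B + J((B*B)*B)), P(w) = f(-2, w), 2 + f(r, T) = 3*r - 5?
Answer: 904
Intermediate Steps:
f(r, T) = -7 + 3*r (f(r, T) = -2 + (3*r - 5) = -2 + (-5 + 3*r) = -7 + 3*r)
P(w) = -13 (P(w) = -7 + 3*(-2) = -7 - 6 = -13)
H(B) = (-13 + B)*(-8 + B) (H(B) = (B - 13)*(B - 8) = (-13 + B)*(-8 + B))
H(-15) + 260 = (104 + (-15)² - 21*(-15)) + 260 = (104 + 225 + 315) + 260 = 644 + 260 = 904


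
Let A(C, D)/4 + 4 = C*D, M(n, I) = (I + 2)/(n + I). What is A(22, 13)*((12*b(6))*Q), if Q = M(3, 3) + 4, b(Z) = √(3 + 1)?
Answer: 130848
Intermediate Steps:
M(n, I) = (2 + I)/(I + n)
A(C, D) = -16 + 4*C*D (A(C, D) = -16 + 4*(C*D) = -16 + 4*C*D)
b(Z) = 2 (b(Z) = √4 = 2)
Q = 29/6 (Q = (2 + 3)/(3 + 3) + 4 = 5/6 + 4 = (⅙)*5 + 4 = ⅚ + 4 = 29/6 ≈ 4.8333)
A(22, 13)*((12*b(6))*Q) = (-16 + 4*22*13)*((12*2)*(29/6)) = (-16 + 1144)*(24*(29/6)) = 1128*116 = 130848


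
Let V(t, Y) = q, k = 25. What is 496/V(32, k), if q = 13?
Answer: 496/13 ≈ 38.154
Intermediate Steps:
V(t, Y) = 13
496/V(32, k) = 496/13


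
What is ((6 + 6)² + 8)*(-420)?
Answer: -63840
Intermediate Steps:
((6 + 6)² + 8)*(-420) = (12² + 8)*(-420) = (144 + 8)*(-420) = 152*(-420) = -63840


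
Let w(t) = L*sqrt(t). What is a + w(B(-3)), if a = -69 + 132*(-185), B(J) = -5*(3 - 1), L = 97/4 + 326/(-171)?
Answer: -24489 + 15283*I*sqrt(10)/684 ≈ -24489.0 + 70.657*I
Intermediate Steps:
L = 15283/684 (L = 97*(1/4) + 326*(-1/171) = 97/4 - 326/171 = 15283/684 ≈ 22.344)
B(J) = -10 (B(J) = -5*2 = -10)
a = -24489 (a = -69 - 24420 = -24489)
w(t) = 15283*sqrt(t)/684
a + w(B(-3)) = -24489 + 15283*sqrt(-10)/684 = -24489 + 15283*(I*sqrt(10))/684 = -24489 + 15283*I*sqrt(10)/684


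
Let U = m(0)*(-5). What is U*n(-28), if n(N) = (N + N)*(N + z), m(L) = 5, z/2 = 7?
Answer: -19600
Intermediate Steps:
z = 14 (z = 2*7 = 14)
n(N) = 2*N*(14 + N) (n(N) = (N + N)*(N + 14) = (2*N)*(14 + N) = 2*N*(14 + N))
U = -25 (U = 5*(-5) = -25)
U*n(-28) = -50*(-28)*(14 - 28) = -50*(-28)*(-14) = -25*784 = -19600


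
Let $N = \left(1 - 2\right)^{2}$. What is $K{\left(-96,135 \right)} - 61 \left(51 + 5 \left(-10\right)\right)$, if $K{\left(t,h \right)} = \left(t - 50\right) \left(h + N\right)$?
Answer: $-19917$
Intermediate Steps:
$N = 1$ ($N = \left(-1\right)^{2} = 1$)
$K{\left(t,h \right)} = \left(1 + h\right) \left(-50 + t\right)$ ($K{\left(t,h \right)} = \left(t - 50\right) \left(h + 1\right) = \left(-50 + t\right) \left(1 + h\right) = \left(1 + h\right) \left(-50 + t\right)$)
$K{\left(-96,135 \right)} - 61 \left(51 + 5 \left(-10\right)\right) = \left(-50 - 96 - 6750 + 135 \left(-96\right)\right) - 61 \left(51 + 5 \left(-10\right)\right) = \left(-50 - 96 - 6750 - 12960\right) - 61 \left(51 - 50\right) = -19856 - 61 = -19917$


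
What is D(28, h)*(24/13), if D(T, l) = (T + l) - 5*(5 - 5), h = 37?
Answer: 120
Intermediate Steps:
D(T, l) = T + l (D(T, l) = (T + l) - 5*0 = (T + l) + 0 = T + l)
D(28, h)*(24/13) = (28 + 37)*(24/13) = 65*(24*(1/13)) = 65*(24/13) = 120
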